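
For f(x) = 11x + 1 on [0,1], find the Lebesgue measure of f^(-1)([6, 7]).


f^(-1)([6, 7]) = {x : 6 <= 11x + 1 <= 7}
Solving: (6 - 1)/11 <= x <= (7 - 1)/11
= [0.454545, 0.545455]
Intersecting with [0,1]: [0.454545, 0.545455]
Measure = 0.545455 - 0.454545 = 0.090909


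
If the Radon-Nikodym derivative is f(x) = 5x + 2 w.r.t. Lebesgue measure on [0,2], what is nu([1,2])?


nu(A) = integral_A (dnu/dmu) dmu = integral_1^2 (5x + 2) dx
Step 1: Antiderivative F(x) = (5/2)x^2 + 2x
Step 2: F(2) = (5/2)*2^2 + 2*2 = 10 + 4 = 14
Step 3: F(1) = (5/2)*1^2 + 2*1 = 2.5 + 2 = 4.5
Step 4: nu([1,2]) = F(2) - F(1) = 14 - 4.5 = 9.5


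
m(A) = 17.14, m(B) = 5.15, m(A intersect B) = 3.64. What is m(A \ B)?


m(A \ B) = m(A) - m(A n B)
= 17.14 - 3.64
= 13.5


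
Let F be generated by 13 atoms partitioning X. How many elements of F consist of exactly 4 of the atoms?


Each element of F is a union of some subset of the 13 atoms.
Elements that are unions of exactly 4 atoms correspond to 4-element subsets of the 13 atoms.
Count = C(13, 4) = 13! / (4! * 9!) = 715.


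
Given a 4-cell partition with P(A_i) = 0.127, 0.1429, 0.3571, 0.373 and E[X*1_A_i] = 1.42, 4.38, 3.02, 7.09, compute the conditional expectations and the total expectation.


For each cell A_i: E[X|A_i] = E[X*1_A_i] / P(A_i)
Step 1: E[X|A_1] = 1.42 / 0.127 = 11.181102
Step 2: E[X|A_2] = 4.38 / 0.1429 = 30.650805
Step 3: E[X|A_3] = 3.02 / 0.3571 = 8.457015
Step 4: E[X|A_4] = 7.09 / 0.373 = 19.008043
Verification: E[X] = sum E[X*1_A_i] = 1.42 + 4.38 + 3.02 + 7.09 = 15.91


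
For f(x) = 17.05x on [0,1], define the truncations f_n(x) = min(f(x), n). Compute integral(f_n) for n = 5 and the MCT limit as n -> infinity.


f(x) = 17.05x on [0,1]; f_n(x) = min(17.05x, n). At n = 5:
Step 1: f(x) reaches 5 at x = 5/17.05 = 0.293255
Step 2: integral(f_5) = integral(17.05x, 0, 0.293255) + integral(5, 0.293255, 1)
       = 17.05*0.293255^2/2 + 5*(1 - 0.293255)
       = 0.733138 + 3.533724
       = 4.266862
Step 3: As n -> infinity, f_n increases to f, so by MCT integral(f_n) -> integral(f) = 17.05/2 = 8.525.
Convergence: integral(f_5) = 4.266862 -> 8.525 as n -> infinity


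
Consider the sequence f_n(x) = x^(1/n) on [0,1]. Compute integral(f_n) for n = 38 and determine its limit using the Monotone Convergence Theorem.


At n = 38: f_38(x) = x^(1/38).
Step 1: integral(x^(1/38), 0, 1) = [x^(1/38+1) / (1/38+1)] from 0 to 1
     = 1 / (1/38 + 1) = 1 / ((38+1)/38) = 38/(38+1)
     = 38/39 = 0.974359
Step 2: As n -> infinity, f_n(x) = x^(1/n) -> 1 for x in (0,1], and f_n is increasing in n.
By MCT, lim_n integral(f_n) = integral(lim_n f_n) = integral(1, 0, 1) = 1.
Step 3: Verify convergence: 38/39 = 0.974359 -> 1


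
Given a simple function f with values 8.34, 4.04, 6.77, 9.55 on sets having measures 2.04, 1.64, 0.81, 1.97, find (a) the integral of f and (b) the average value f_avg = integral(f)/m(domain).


Step 1: Integral = sum(value_i * measure_i)
= 8.34*2.04 + 4.04*1.64 + 6.77*0.81 + 9.55*1.97
= 17.0136 + 6.6256 + 5.4837 + 18.8135
= 47.9364
Step 2: Total measure of domain = 2.04 + 1.64 + 0.81 + 1.97 = 6.46
Step 3: Average value = 47.9364 / 6.46 = 7.420495


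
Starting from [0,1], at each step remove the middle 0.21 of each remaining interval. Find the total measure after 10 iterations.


Step 1: At each step, fraction remaining = 1 - 0.21 = 0.79
Step 2: After 10 steps, measure = (0.79)^10
Result = 0.094683


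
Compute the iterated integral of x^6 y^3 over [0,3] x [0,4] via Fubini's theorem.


By Fubini's theorem, the double integral factors as a product of single integrals:
Step 1: integral_0^3 x^6 dx = [x^7/7] from 0 to 3
     = 3^7/7 = 312.428571
Step 2: integral_0^4 y^3 dy = [y^4/4] from 0 to 4
     = 4^4/4 = 64
Step 3: Double integral = 312.428571 * 64 = 19995.428571


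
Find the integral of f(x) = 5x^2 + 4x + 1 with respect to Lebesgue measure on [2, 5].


The Lebesgue integral of a Riemann-integrable function agrees with the Riemann integral.
Antiderivative F(x) = (5/3)x^3 + (4/2)x^2 + 1x
F(5) = (5/3)*5^3 + (4/2)*5^2 + 1*5
     = (5/3)*125 + (4/2)*25 + 1*5
     = 208.333333 + 50 + 5
     = 263.333333
F(2) = 23.333333
Integral = F(5) - F(2) = 263.333333 - 23.333333 = 240


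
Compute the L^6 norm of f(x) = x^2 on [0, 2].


Step 1: ||f||_6 = (integral_0^2 |x^2|^6 dx)^(1/6)
     = (integral_0^2 x^12 dx)^(1/6)
Step 2: integral_0^2 x^12 dx = [x^13/(13)] from 0 to 2 = 2^13/13
     = 8192/13 = 630.153846
Step 3: ||f||_6 = (630.153846)^(1/6) = 2.928023


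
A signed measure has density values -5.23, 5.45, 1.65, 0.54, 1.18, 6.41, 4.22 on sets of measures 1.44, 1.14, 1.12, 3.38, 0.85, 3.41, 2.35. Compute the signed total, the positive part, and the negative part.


Step 1: Compute signed measure on each set:
  Set 1: -5.23 * 1.44 = -7.5312
  Set 2: 5.45 * 1.14 = 6.213
  Set 3: 1.65 * 1.12 = 1.848
  Set 4: 0.54 * 3.38 = 1.8252
  Set 5: 1.18 * 0.85 = 1.003
  Set 6: 6.41 * 3.41 = 21.8581
  Set 7: 4.22 * 2.35 = 9.917
Step 2: Total signed measure = (-7.5312) + (6.213) + (1.848) + (1.8252) + (1.003) + (21.8581) + (9.917)
     = 35.1331
Step 3: Positive part mu+(X) = sum of positive contributions = 42.6643
Step 4: Negative part mu-(X) = |sum of negative contributions| = 7.5312


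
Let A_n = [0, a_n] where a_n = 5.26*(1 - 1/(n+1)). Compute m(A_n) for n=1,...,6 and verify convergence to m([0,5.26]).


By continuity of measure from below: if A_n increases to A, then m(A_n) -> m(A).
Here A = [0, 5.26], so m(A) = 5.26
Step 1: a_1 = 5.26*(1 - 1/2) = 2.63, m(A_1) = 2.63
Step 2: a_2 = 5.26*(1 - 1/3) = 3.5067, m(A_2) = 3.5067
Step 3: a_3 = 5.26*(1 - 1/4) = 3.945, m(A_3) = 3.945
Step 4: a_4 = 5.26*(1 - 1/5) = 4.208, m(A_4) = 4.208
Step 5: a_5 = 5.26*(1 - 1/6) = 4.3833, m(A_5) = 4.3833
Step 6: a_6 = 5.26*(1 - 1/7) = 4.5086, m(A_6) = 4.5086
Limit: m(A_n) -> m([0,5.26]) = 5.26


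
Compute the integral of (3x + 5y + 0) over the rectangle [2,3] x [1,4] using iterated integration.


By Fubini, integrate in x first, then y.
Step 1: Fix y, integrate over x in [2,3]:
  integral(3x + 5y + 0, x=2..3)
  = 3*(3^2 - 2^2)/2 + (5y + 0)*(3 - 2)
  = 7.5 + (5y + 0)*1
  = 7.5 + 5y + 0
  = 7.5 + 5y
Step 2: Integrate over y in [1,4]:
  integral(7.5 + 5y, y=1..4)
  = 7.5*3 + 5*(4^2 - 1^2)/2
  = 22.5 + 37.5
  = 60


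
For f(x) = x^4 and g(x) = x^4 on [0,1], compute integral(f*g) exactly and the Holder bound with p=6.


Step 1: Exact integral of f*g = integral(x^8, 0, 1) = 1/9
     = 0.111111
Step 2: Holder bound with p=6, q=1.2:
  ||f||_p = (integral x^24 dx)^(1/6) = (1/25)^(1/6) = 0.584804
  ||g||_q = (integral x^4.8 dx)^(1/1.2) = (1/5.8)^(1/1.2) = 0.231105
Step 3: Holder bound = ||f||_p * ||g||_q = 0.584804 * 0.231105 = 0.135151
Verification: 0.111111 <= 0.135151 (Holder holds)


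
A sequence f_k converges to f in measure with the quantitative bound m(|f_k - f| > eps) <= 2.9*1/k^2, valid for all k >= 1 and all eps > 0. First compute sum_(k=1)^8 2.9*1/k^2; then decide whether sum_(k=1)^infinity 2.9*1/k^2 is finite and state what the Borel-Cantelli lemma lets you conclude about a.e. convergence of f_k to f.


Step 1: List the terms 2.9*1/k^2 for k = 1 to 8:
  k=1: 2.9
  k=2: 0.725
  k=3: 0.322222
  k=4: 0.18125
  k=5: 0.116
  k=6: 0.080556
  k=7: 0.059184
  k=8: 0.045312
Step 2: Partial sum = 2.9 + 0.725 + 0.322222 + 0.18125 + 0.116 + 0.080556 + 0.059184 + 0.045312
     = 4.429524
Step 3: The full series sum_(k>=1) 2.9*1/k^2 converges (p-series with p = 2 > 1; a constant multiple of a convergent series converges).
Step 4: Fix eps > 0. Since sum_k m(|f_k - f| > eps) < infinity, the Borel-Cantelli lemma gives
        m(limsup_k {|f_k - f| > eps}) = 0, i.e. for a.e. x, |f_k(x) - f(x)| <= eps for all large k.
        Applying this with eps = 1/j for j = 1, 2, ... and intersecting the countably many full-measure sets,
        for a.e. x we get limsup_k |f_k(x) - f(x)| <= 1/j for every j, hence f_k -> f almost everywhere.
Conclusion: series converges; Borel-Cantelli yields f_k -> f a.e.


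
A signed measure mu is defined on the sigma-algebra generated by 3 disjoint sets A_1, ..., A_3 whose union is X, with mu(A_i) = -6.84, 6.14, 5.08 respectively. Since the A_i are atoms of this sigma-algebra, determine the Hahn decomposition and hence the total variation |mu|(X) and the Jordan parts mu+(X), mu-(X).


Step 1: Every measurable set is a union of atoms (the cells / points), so a Hahn decomposition is
  obtained by grouping atoms by sign: P = union of atoms with mu > 0, N = union of the remaining atoms.
  Atoms in P (indices): 2, 3;  atoms in N (indices): 1
  Positive values: 6.14, 5.08
  Negative values: -6.84
Step 2: mu+(X) = mu(P) = sum of positive atom values = 11.22
Step 3: mu-(X) = -mu(N) = sum of |negative atom values| = 6.84
Step 4: |mu|(X) = mu+(X) + mu-(X) = 11.22 + 6.84 = 18.06


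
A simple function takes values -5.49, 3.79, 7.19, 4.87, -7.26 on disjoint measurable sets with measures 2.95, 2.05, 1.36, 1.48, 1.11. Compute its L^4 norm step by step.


Step 1: Compute |f_i|^4 for each value:
  |-5.49|^4 = 908.425628
  |3.79|^4 = 206.327369
  |7.19|^4 = 2672.486755
  |4.87|^4 = 562.491346
  |-7.26|^4 = 2778.091098
Step 2: Multiply by measures and sum:
  908.425628 * 2.95 = 2679.855603
  206.327369 * 2.05 = 422.971106
  2672.486755 * 1.36 = 3634.581987
  562.491346 * 1.48 = 832.487192
  2778.091098 * 1.11 = 3083.681119
Sum = 2679.855603 + 422.971106 + 3634.581987 + 832.487192 + 3083.681119 = 10653.577006
Step 3: Take the p-th root:
||f||_4 = (10653.577006)^(1/4) = 10.159536


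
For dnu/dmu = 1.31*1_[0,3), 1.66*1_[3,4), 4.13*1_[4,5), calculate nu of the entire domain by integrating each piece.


Integrate each piece of the Radon-Nikodym derivative:
Step 1: integral_0^3 1.31 dx = 1.31*(3-0) = 1.31*3 = 3.93
Step 2: integral_3^4 1.66 dx = 1.66*(4-3) = 1.66*1 = 1.66
Step 3: integral_4^5 4.13 dx = 4.13*(5-4) = 4.13*1 = 4.13
Total: 3.93 + 1.66 + 4.13 = 9.72


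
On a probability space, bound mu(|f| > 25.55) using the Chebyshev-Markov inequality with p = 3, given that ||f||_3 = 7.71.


Chebyshev/Markov inequality: mu(|f| > eps) <= (||f||_p / eps)^p
Step 1: ||f||_3 / eps = 7.71 / 25.55 = 0.301761
Step 2: Raise to power p = 3:
  (0.301761)^3 = 0.027478
Step 3: Therefore mu(|f| > 25.55) <= 0.027478


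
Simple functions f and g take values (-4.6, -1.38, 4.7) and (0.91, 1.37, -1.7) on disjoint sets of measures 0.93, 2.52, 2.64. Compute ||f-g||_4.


Step 1: Compute differences f_i - g_i:
  -4.6 - 0.91 = -5.51
  -1.38 - 1.37 = -2.75
  4.7 - -1.7 = 6.4
Step 2: Compute |diff|^4 * measure for each set:
  |-5.51|^4 * 0.93 = 921.735672 * 0.93 = 857.214175
  |-2.75|^4 * 2.52 = 57.191406 * 2.52 = 144.122344
  |6.4|^4 * 2.64 = 1677.7216 * 2.64 = 4429.185024
Step 3: Sum = 5430.521543
Step 4: ||f-g||_4 = (5430.521543)^(1/4) = 8.584409


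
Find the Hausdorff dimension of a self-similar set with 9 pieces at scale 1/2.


For a self-similar set with N copies scaled by 1/r:
dim_H = log(N)/log(r) = log(9)/log(2)
= 2.197225/0.693147
= 3.169925


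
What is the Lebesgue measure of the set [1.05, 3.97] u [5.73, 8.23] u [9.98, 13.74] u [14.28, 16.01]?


For pairwise disjoint intervals, m(union) = sum of lengths.
= (3.97 - 1.05) + (8.23 - 5.73) + (13.74 - 9.98) + (16.01 - 14.28)
= 2.92 + 2.5 + 3.76 + 1.73
= 10.91


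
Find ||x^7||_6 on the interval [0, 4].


Step 1: ||f||_6 = (integral_0^4 |x^7|^6 dx)^(1/6)
     = (integral_0^4 x^42 dx)^(1/6)
Step 2: integral_0^4 x^42 dx = [x^43/(43)] from 0 to 4 = 4^43/43
     = 77371252455336267181195264/43 = 1.799331e+24
Step 3: ||f||_6 = (1.799331e+24)^(1/6) = 11028.552847


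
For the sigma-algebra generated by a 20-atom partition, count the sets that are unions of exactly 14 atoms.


Each element of F is a union of some subset of the 20 atoms.
Elements that are unions of exactly 14 atoms correspond to 14-element subsets of the 20 atoms.
Count = C(20, 14) = 20! / (14! * 6!) = 38760.


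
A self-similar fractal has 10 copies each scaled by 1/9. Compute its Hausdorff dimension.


For a self-similar set with N copies scaled by 1/r:
dim_H = log(N)/log(r) = log(10)/log(9)
= 2.302585/2.197225
= 1.047952


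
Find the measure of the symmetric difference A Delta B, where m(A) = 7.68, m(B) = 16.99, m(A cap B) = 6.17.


m(A Delta B) = m(A) + m(B) - 2*m(A n B)
= 7.68 + 16.99 - 2*6.17
= 7.68 + 16.99 - 12.34
= 12.33


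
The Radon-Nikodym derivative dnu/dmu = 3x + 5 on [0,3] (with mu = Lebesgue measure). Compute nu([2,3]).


nu(A) = integral_A (dnu/dmu) dmu = integral_2^3 (3x + 5) dx
Step 1: Antiderivative F(x) = (3/2)x^2 + 5x
Step 2: F(3) = (3/2)*3^2 + 5*3 = 13.5 + 15 = 28.5
Step 3: F(2) = (3/2)*2^2 + 5*2 = 6 + 10 = 16
Step 4: nu([2,3]) = F(3) - F(2) = 28.5 - 16 = 12.5


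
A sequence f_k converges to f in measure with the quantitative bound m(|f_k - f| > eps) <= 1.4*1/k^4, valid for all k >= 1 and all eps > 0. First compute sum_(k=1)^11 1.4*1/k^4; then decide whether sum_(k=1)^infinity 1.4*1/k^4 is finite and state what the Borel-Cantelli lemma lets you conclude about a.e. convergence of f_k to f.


Step 1: List the terms 1.4*1/k^4 for k = 1 to 11:
  k=1: 1.4
  k=2: 0.0875
  k=3: 0.017284
  k=4: 0.005469
  k=5: 0.00224
  k=6: 0.00108
  k=7: 5.830904e-04
  k=8: 3.417969e-04
  k=9: 2.133821e-04
  k=10: 1.400000e-04
  k=11: 9.562188e-05
Step 2: Partial sum = 1.4 + 0.0875 + 0.017284 + 0.005469 + 0.00224 + 0.00108 + 5.830904e-04 + 3.417969e-04 + 2.133821e-04 + 1.400000e-04 + 9.562188e-05
     = 1.514947
Step 3: The full series sum_(k>=1) 1.4*1/k^4 converges (p-series with p = 4 > 1; a constant multiple of a convergent series converges).
Step 4: Fix eps > 0. Since sum_k m(|f_k - f| > eps) < infinity, the Borel-Cantelli lemma gives
        m(limsup_k {|f_k - f| > eps}) = 0, i.e. for a.e. x, |f_k(x) - f(x)| <= eps for all large k.
        Applying this with eps = 1/j for j = 1, 2, ... and intersecting the countably many full-measure sets,
        for a.e. x we get limsup_k |f_k(x) - f(x)| <= 1/j for every j, hence f_k -> f almost everywhere.
Conclusion: series converges; Borel-Cantelli yields f_k -> f a.e.


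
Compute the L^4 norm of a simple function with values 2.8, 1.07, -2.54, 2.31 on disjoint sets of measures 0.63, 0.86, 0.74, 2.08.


Step 1: Compute |f_i|^4 for each value:
  |2.8|^4 = 61.4656
  |1.07|^4 = 1.310796
  |-2.54|^4 = 41.623143
  |2.31|^4 = 28.473963
Step 2: Multiply by measures and sum:
  61.4656 * 0.63 = 38.723328
  1.310796 * 0.86 = 1.127285
  41.623143 * 0.74 = 30.801125
  28.473963 * 2.08 = 59.225843
Sum = 38.723328 + 1.127285 + 30.801125 + 59.225843 = 129.877582
Step 3: Take the p-th root:
||f||_4 = (129.877582)^(1/4) = 3.375853


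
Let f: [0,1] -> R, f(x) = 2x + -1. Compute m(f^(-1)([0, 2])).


f^(-1)([0, 2]) = {x : 0 <= 2x + -1 <= 2}
Solving: (0 - -1)/2 <= x <= (2 - -1)/2
= [0.5, 1.5]
Intersecting with [0,1]: [0.5, 1]
Measure = 1 - 0.5 = 0.5


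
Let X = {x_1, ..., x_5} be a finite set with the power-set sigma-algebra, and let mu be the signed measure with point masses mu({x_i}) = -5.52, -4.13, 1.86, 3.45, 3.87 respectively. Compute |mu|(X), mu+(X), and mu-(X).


Step 1: Every measurable set is a union of atoms (the cells / points), so a Hahn decomposition is
  obtained by grouping atoms by sign: P = union of atoms with mu > 0, N = union of the remaining atoms.
  Atoms in P (indices): 3, 4, 5;  atoms in N (indices): 1, 2
  Positive values: 1.86, 3.45, 3.87
  Negative values: -5.52, -4.13
Step 2: mu+(X) = mu(P) = sum of positive atom values = 9.18
Step 3: mu-(X) = -mu(N) = sum of |negative atom values| = 9.65
Step 4: |mu|(X) = mu+(X) + mu-(X) = 9.18 + 9.65 = 18.83


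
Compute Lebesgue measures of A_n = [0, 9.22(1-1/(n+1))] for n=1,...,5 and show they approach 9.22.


By continuity of measure from below: if A_n increases to A, then m(A_n) -> m(A).
Here A = [0, 9.22], so m(A) = 9.22
Step 1: a_1 = 9.22*(1 - 1/2) = 4.61, m(A_1) = 4.61
Step 2: a_2 = 9.22*(1 - 1/3) = 6.1467, m(A_2) = 6.1467
Step 3: a_3 = 9.22*(1 - 1/4) = 6.915, m(A_3) = 6.915
Step 4: a_4 = 9.22*(1 - 1/5) = 7.376, m(A_4) = 7.376
Step 5: a_5 = 9.22*(1 - 1/6) = 7.6833, m(A_5) = 7.6833
Limit: m(A_n) -> m([0,9.22]) = 9.22


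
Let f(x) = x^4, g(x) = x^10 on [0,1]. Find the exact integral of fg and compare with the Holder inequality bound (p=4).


Step 1: Exact integral of f*g = integral(x^14, 0, 1) = 1/15
     = 0.066667
Step 2: Holder bound with p=4, q=1.333333:
  ||f||_p = (integral x^16 dx)^(1/4) = (1/17)^(1/4) = 0.492479
  ||g||_q = (integral x^13.333333 dx)^(1/1.333333) = (1/14.333333)^(1/1.333333) = 0.13575
Step 3: Holder bound = ||f||_p * ||g||_q = 0.492479 * 0.13575 = 0.066854
Verification: 0.066667 <= 0.066854 (Holder holds)


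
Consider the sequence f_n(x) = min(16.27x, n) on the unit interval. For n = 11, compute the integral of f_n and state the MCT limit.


f(x) = 16.27x on [0,1]; f_n(x) = min(16.27x, n). At n = 11:
Step 1: f(x) reaches 11 at x = 11/16.27 = 0.676091
Step 2: integral(f_11) = integral(16.27x, 0, 0.676091) + integral(11, 0.676091, 1)
       = 16.27*0.676091^2/2 + 11*(1 - 0.676091)
       = 3.7185 + 3.562999
       = 7.2815
Step 3: As n -> infinity, f_n increases to f, so by MCT integral(f_n) -> integral(f) = 16.27/2 = 8.135.
Convergence: integral(f_11) = 7.2815 -> 8.135 as n -> infinity


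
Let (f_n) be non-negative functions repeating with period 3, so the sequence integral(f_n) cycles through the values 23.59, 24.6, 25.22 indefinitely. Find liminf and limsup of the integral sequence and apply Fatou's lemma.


The sequence (integral(f_n)) is periodic with period 3, repeating the values 23.59, 24.6, 25.22 indefinitely.
Step 1: For a periodic sequence, every tail (a_m, a_(m+1), ...) contains all 3 period values infinitely often.
Step 2: Hence inf of every tail = min of the period values = min(23.59, 24.6, 25.22) = 23.59.
        liminf_n integral(f_n) = sup over m of (inf of tail from m) = 23.59.
Step 3: Similarly sup of every tail = max of the period values = 25.22.
        limsup_n integral(f_n) = 25.22.
Step 4: Fatou's lemma: integral(liminf_n f_n) <= liminf_n integral(f_n) = 23.59.
        So the integral of the pointwise liminf is at most 23.59.


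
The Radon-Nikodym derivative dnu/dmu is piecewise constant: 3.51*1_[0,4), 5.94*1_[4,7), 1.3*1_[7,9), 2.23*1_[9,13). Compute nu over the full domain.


Integrate each piece of the Radon-Nikodym derivative:
Step 1: integral_0^4 3.51 dx = 3.51*(4-0) = 3.51*4 = 14.04
Step 2: integral_4^7 5.94 dx = 5.94*(7-4) = 5.94*3 = 17.82
Step 3: integral_7^9 1.3 dx = 1.3*(9-7) = 1.3*2 = 2.6
Step 4: integral_9^13 2.23 dx = 2.23*(13-9) = 2.23*4 = 8.92
Total: 14.04 + 17.82 + 2.6 + 8.92 = 43.38


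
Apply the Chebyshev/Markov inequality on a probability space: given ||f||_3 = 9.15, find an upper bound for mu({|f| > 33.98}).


Chebyshev/Markov inequality: mu(|f| > eps) <= (||f||_p / eps)^p
Step 1: ||f||_3 / eps = 9.15 / 33.98 = 0.269276
Step 2: Raise to power p = 3:
  (0.269276)^3 = 0.019525
Step 3: Therefore mu(|f| > 33.98) <= 0.019525


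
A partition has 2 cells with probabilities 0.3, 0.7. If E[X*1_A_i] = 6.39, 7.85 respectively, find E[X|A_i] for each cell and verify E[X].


For each cell A_i: E[X|A_i] = E[X*1_A_i] / P(A_i)
Step 1: E[X|A_1] = 6.39 / 0.3 = 21.3
Step 2: E[X|A_2] = 7.85 / 0.7 = 11.214286
Verification: E[X] = sum E[X*1_A_i] = 6.39 + 7.85 = 14.24


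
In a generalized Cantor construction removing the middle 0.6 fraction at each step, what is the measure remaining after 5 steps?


Step 1: At each step, fraction remaining = 1 - 0.6 = 0.4
Step 2: After 5 steps, measure = (0.4)^5
Step 3: Computing the power step by step:
  After step 1: 0.4
  After step 2: 0.16
  After step 3: 0.064
  After step 4: 0.0256
  After step 5: 0.01024
Result = 0.01024


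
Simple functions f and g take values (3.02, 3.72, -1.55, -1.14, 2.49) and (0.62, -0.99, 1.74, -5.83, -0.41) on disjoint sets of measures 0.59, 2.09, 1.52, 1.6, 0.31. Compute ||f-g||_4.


Step 1: Compute differences f_i - g_i:
  3.02 - 0.62 = 2.4
  3.72 - -0.99 = 4.71
  -1.55 - 1.74 = -3.29
  -1.14 - -5.83 = 4.69
  2.49 - -0.41 = 2.9
Step 2: Compute |diff|^4 * measure for each set:
  |2.4|^4 * 0.59 = 33.1776 * 0.59 = 19.574784
  |4.71|^4 * 2.09 = 492.134293 * 2.09 = 1028.560672
  |-3.29|^4 * 1.52 = 117.161141 * 1.52 = 178.084934
  |4.69|^4 * 1.6 = 483.828415 * 1.6 = 774.125464
  |2.9|^4 * 0.31 = 70.7281 * 0.31 = 21.925711
Step 3: Sum = 2022.271565
Step 4: ||f-g||_4 = (2022.271565)^(1/4) = 6.705943


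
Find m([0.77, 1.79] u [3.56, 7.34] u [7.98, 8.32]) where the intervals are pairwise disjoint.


For pairwise disjoint intervals, m(union) = sum of lengths.
= (1.79 - 0.77) + (7.34 - 3.56) + (8.32 - 7.98)
= 1.02 + 3.78 + 0.34
= 5.14


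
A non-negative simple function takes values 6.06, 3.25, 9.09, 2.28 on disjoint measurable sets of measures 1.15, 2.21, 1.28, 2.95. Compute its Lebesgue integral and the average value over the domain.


Step 1: Integral = sum(value_i * measure_i)
= 6.06*1.15 + 3.25*2.21 + 9.09*1.28 + 2.28*2.95
= 6.969 + 7.1825 + 11.6352 + 6.726
= 32.5127
Step 2: Total measure of domain = 1.15 + 2.21 + 1.28 + 2.95 = 7.59
Step 3: Average value = 32.5127 / 7.59 = 4.283623


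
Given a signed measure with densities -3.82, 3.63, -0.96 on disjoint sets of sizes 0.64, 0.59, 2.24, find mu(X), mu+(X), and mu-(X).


Step 1: Compute signed measure on each set:
  Set 1: -3.82 * 0.64 = -2.4448
  Set 2: 3.63 * 0.59 = 2.1417
  Set 3: -0.96 * 2.24 = -2.1504
Step 2: Total signed measure = (-2.4448) + (2.1417) + (-2.1504)
     = -2.4535
Step 3: Positive part mu+(X) = sum of positive contributions = 2.1417
Step 4: Negative part mu-(X) = |sum of negative contributions| = 4.5952


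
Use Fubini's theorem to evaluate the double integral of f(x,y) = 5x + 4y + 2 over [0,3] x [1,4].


By Fubini, integrate in x first, then y.
Step 1: Fix y, integrate over x in [0,3]:
  integral(5x + 4y + 2, x=0..3)
  = 5*(3^2 - 0^2)/2 + (4y + 2)*(3 - 0)
  = 22.5 + (4y + 2)*3
  = 22.5 + 12y + 6
  = 28.5 + 12y
Step 2: Integrate over y in [1,4]:
  integral(28.5 + 12y, y=1..4)
  = 28.5*3 + 12*(4^2 - 1^2)/2
  = 85.5 + 90
  = 175.5


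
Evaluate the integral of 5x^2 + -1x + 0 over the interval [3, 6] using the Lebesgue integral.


The Lebesgue integral of a Riemann-integrable function agrees with the Riemann integral.
Antiderivative F(x) = (5/3)x^3 + (-1/2)x^2 + 0x
F(6) = (5/3)*6^3 + (-1/2)*6^2 + 0*6
     = (5/3)*216 + (-1/2)*36 + 0*6
     = 360 + -18 + 0
     = 342
F(3) = 40.5
Integral = F(6) - F(3) = 342 - 40.5 = 301.5


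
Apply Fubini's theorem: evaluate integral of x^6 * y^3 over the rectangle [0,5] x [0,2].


By Fubini's theorem, the double integral factors as a product of single integrals:
Step 1: integral_0^5 x^6 dx = [x^7/7] from 0 to 5
     = 5^7/7 = 11160.714286
Step 2: integral_0^2 y^3 dy = [y^4/4] from 0 to 2
     = 2^4/4 = 4
Step 3: Double integral = 11160.714286 * 4 = 44642.857143


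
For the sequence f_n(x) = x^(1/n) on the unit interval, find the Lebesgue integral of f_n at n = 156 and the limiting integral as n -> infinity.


At n = 156: f_156(x) = x^(1/156).
Step 1: integral(x^(1/156), 0, 1) = [x^(1/156+1) / (1/156+1)] from 0 to 1
     = 1 / (1/156 + 1) = 1 / ((156+1)/156) = 156/(156+1)
     = 156/157 = 0.993631
Step 2: As n -> infinity, f_n(x) = x^(1/n) -> 1 for x in (0,1], and f_n is increasing in n.
By MCT, lim_n integral(f_n) = integral(lim_n f_n) = integral(1, 0, 1) = 1.
Step 3: Verify convergence: 156/157 = 0.993631 -> 1


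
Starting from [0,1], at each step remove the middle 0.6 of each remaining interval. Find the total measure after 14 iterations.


Step 1: At each step, fraction remaining = 1 - 0.6 = 0.4
Step 2: After 14 steps, measure = (0.4)^14
Result = 2.684355e-06


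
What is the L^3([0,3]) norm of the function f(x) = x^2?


Step 1: ||f||_3 = (integral_0^3 |x^2|^3 dx)^(1/3)
     = (integral_0^3 x^6 dx)^(1/3)
Step 2: integral_0^3 x^6 dx = [x^7/(7)] from 0 to 3 = 3^7/7
     = 2187/7 = 312.428571
Step 3: ||f||_3 = (312.428571)^(1/3) = 6.785527


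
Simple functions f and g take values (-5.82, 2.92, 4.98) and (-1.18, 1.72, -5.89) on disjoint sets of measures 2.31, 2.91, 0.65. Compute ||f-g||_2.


Step 1: Compute differences f_i - g_i:
  -5.82 - -1.18 = -4.64
  2.92 - 1.72 = 1.2
  4.98 - -5.89 = 10.87
Step 2: Compute |diff|^2 * measure for each set:
  |-4.64|^2 * 2.31 = 21.5296 * 2.31 = 49.733376
  |1.2|^2 * 2.91 = 1.44 * 2.91 = 4.1904
  |10.87|^2 * 0.65 = 118.1569 * 0.65 = 76.801985
Step 3: Sum = 130.725761
Step 4: ||f-g||_2 = (130.725761)^(1/2) = 11.433537


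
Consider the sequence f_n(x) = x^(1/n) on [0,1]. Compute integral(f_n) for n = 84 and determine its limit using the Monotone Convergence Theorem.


At n = 84: f_84(x) = x^(1/84).
Step 1: integral(x^(1/84), 0, 1) = [x^(1/84+1) / (1/84+1)] from 0 to 1
     = 1 / (1/84 + 1) = 1 / ((84+1)/84) = 84/(84+1)
     = 84/85 = 0.988235
Step 2: As n -> infinity, f_n(x) = x^(1/n) -> 1 for x in (0,1], and f_n is increasing in n.
By MCT, lim_n integral(f_n) = integral(lim_n f_n) = integral(1, 0, 1) = 1.
Step 3: Verify convergence: 84/85 = 0.988235 -> 1


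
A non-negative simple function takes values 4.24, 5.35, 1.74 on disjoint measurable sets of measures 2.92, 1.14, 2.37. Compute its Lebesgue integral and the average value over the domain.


Step 1: Integral = sum(value_i * measure_i)
= 4.24*2.92 + 5.35*1.14 + 1.74*2.37
= 12.3808 + 6.099 + 4.1238
= 22.6036
Step 2: Total measure of domain = 2.92 + 1.14 + 2.37 = 6.43
Step 3: Average value = 22.6036 / 6.43 = 3.515334


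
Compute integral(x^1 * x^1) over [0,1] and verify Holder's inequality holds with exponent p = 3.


Step 1: Exact integral of f*g = integral(x^2, 0, 1) = 1/3
     = 0.333333
Step 2: Holder bound with p=3, q=1.5:
  ||f||_p = (integral x^3 dx)^(1/3) = (1/4)^(1/3) = 0.629961
  ||g||_q = (integral x^1.5 dx)^(1/1.5) = (1/2.5)^(1/1.5) = 0.542884
Step 3: Holder bound = ||f||_p * ||g||_q = 0.629961 * 0.542884 = 0.341995
Verification: 0.333333 <= 0.341995 (Holder holds)


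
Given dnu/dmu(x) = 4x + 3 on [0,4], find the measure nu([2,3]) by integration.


nu(A) = integral_A (dnu/dmu) dmu = integral_2^3 (4x + 3) dx
Step 1: Antiderivative F(x) = (4/2)x^2 + 3x
Step 2: F(3) = (4/2)*3^2 + 3*3 = 18 + 9 = 27
Step 3: F(2) = (4/2)*2^2 + 3*2 = 8 + 6 = 14
Step 4: nu([2,3]) = F(3) - F(2) = 27 - 14 = 13


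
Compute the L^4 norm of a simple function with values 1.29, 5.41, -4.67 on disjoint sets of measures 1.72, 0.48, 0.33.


Step 1: Compute |f_i|^4 for each value:
  |1.29|^4 = 2.769229
  |5.41|^4 = 856.621678
  |-4.67|^4 = 475.628119
Step 2: Multiply by measures and sum:
  2.769229 * 1.72 = 4.763074
  856.621678 * 0.48 = 411.178405
  475.628119 * 0.33 = 156.957279
Sum = 4.763074 + 411.178405 + 156.957279 = 572.898758
Step 3: Take the p-th root:
||f||_4 = (572.898758)^(1/4) = 4.892372


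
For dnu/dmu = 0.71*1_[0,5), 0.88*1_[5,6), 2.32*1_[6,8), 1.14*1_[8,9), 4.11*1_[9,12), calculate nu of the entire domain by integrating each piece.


Integrate each piece of the Radon-Nikodym derivative:
Step 1: integral_0^5 0.71 dx = 0.71*(5-0) = 0.71*5 = 3.55
Step 2: integral_5^6 0.88 dx = 0.88*(6-5) = 0.88*1 = 0.88
Step 3: integral_6^8 2.32 dx = 2.32*(8-6) = 2.32*2 = 4.64
Step 4: integral_8^9 1.14 dx = 1.14*(9-8) = 1.14*1 = 1.14
Step 5: integral_9^12 4.11 dx = 4.11*(12-9) = 4.11*3 = 12.33
Total: 3.55 + 0.88 + 4.64 + 1.14 + 12.33 = 22.54


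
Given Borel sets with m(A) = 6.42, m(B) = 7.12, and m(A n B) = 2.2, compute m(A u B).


By inclusion-exclusion: m(A u B) = m(A) + m(B) - m(A n B)
= 6.42 + 7.12 - 2.2
= 11.34


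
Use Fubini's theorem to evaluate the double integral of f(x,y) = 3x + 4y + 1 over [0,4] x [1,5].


By Fubini, integrate in x first, then y.
Step 1: Fix y, integrate over x in [0,4]:
  integral(3x + 4y + 1, x=0..4)
  = 3*(4^2 - 0^2)/2 + (4y + 1)*(4 - 0)
  = 24 + (4y + 1)*4
  = 24 + 16y + 4
  = 28 + 16y
Step 2: Integrate over y in [1,5]:
  integral(28 + 16y, y=1..5)
  = 28*4 + 16*(5^2 - 1^2)/2
  = 112 + 192
  = 304


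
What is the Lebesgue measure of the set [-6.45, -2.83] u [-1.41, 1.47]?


For pairwise disjoint intervals, m(union) = sum of lengths.
= (-2.83 - -6.45) + (1.47 - -1.41)
= 3.62 + 2.88
= 6.5


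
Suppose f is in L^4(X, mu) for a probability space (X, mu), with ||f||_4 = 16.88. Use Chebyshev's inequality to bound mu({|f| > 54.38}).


Chebyshev/Markov inequality: mu(|f| > eps) <= (||f||_p / eps)^p
Step 1: ||f||_4 / eps = 16.88 / 54.38 = 0.310408
Step 2: Raise to power p = 4:
  (0.310408)^4 = 0.009284
Step 3: Therefore mu(|f| > 54.38) <= 0.009284


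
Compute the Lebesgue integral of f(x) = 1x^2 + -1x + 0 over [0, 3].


The Lebesgue integral of a Riemann-integrable function agrees with the Riemann integral.
Antiderivative F(x) = (1/3)x^3 + (-1/2)x^2 + 0x
F(3) = (1/3)*3^3 + (-1/2)*3^2 + 0*3
     = (1/3)*27 + (-1/2)*9 + 0*3
     = 9 + -4.5 + 0
     = 4.5
F(0) = 0.0
Integral = F(3) - F(0) = 4.5 - 0.0 = 4.5


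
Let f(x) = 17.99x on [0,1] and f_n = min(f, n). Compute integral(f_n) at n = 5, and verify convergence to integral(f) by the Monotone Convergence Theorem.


f(x) = 17.99x on [0,1]; f_n(x) = min(17.99x, n). At n = 5:
Step 1: f(x) reaches 5 at x = 5/17.99 = 0.277932
Step 2: integral(f_5) = integral(17.99x, 0, 0.277932) + integral(5, 0.277932, 1)
       = 17.99*0.277932^2/2 + 5*(1 - 0.277932)
       = 0.69483 + 3.610339
       = 4.30517
Step 3: As n -> infinity, f_n increases to f, so by MCT integral(f_n) -> integral(f) = 17.99/2 = 8.995.
Convergence: integral(f_5) = 4.30517 -> 8.995 as n -> infinity


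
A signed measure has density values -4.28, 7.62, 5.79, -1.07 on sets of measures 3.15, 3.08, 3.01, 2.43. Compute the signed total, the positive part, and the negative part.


Step 1: Compute signed measure on each set:
  Set 1: -4.28 * 3.15 = -13.482
  Set 2: 7.62 * 3.08 = 23.4696
  Set 3: 5.79 * 3.01 = 17.4279
  Set 4: -1.07 * 2.43 = -2.6001
Step 2: Total signed measure = (-13.482) + (23.4696) + (17.4279) + (-2.6001)
     = 24.8154
Step 3: Positive part mu+(X) = sum of positive contributions = 40.8975
Step 4: Negative part mu-(X) = |sum of negative contributions| = 16.0821


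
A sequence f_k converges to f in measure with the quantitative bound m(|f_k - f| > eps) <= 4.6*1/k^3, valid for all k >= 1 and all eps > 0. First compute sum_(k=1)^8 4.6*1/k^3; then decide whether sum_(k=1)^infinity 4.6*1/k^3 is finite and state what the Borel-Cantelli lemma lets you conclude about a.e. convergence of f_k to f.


Step 1: List the terms 4.6*1/k^3 for k = 1 to 8:
  k=1: 4.6
  k=2: 0.575
  k=3: 0.17037
  k=4: 0.071875
  k=5: 0.0368
  k=6: 0.021296
  k=7: 0.013411
  k=8: 0.008984
Step 2: Partial sum = 4.6 + 0.575 + 0.17037 + 0.071875 + 0.0368 + 0.021296 + 0.013411 + 0.008984
     = 5.497737
Step 3: The full series sum_(k>=1) 4.6*1/k^3 converges (p-series with p = 3 > 1; a constant multiple of a convergent series converges).
Step 4: Fix eps > 0. Since sum_k m(|f_k - f| > eps) < infinity, the Borel-Cantelli lemma gives
        m(limsup_k {|f_k - f| > eps}) = 0, i.e. for a.e. x, |f_k(x) - f(x)| <= eps for all large k.
        Applying this with eps = 1/j for j = 1, 2, ... and intersecting the countably many full-measure sets,
        for a.e. x we get limsup_k |f_k(x) - f(x)| <= 1/j for every j, hence f_k -> f almost everywhere.
Conclusion: series converges; Borel-Cantelli yields f_k -> f a.e.


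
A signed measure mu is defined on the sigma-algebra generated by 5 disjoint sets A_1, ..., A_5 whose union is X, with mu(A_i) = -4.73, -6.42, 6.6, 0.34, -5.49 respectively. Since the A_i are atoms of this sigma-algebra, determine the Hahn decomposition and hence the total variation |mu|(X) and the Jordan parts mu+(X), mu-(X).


Step 1: Every measurable set is a union of atoms (the cells / points), so a Hahn decomposition is
  obtained by grouping atoms by sign: P = union of atoms with mu > 0, N = union of the remaining atoms.
  Atoms in P (indices): 3, 4;  atoms in N (indices): 1, 2, 5
  Positive values: 6.6, 0.34
  Negative values: -4.73, -6.42, -5.49
Step 2: mu+(X) = mu(P) = sum of positive atom values = 6.94
Step 3: mu-(X) = -mu(N) = sum of |negative atom values| = 16.64
Step 4: |mu|(X) = mu+(X) + mu-(X) = 6.94 + 16.64 = 23.58


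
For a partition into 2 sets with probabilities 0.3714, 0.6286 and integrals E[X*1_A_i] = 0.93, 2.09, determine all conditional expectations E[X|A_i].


For each cell A_i: E[X|A_i] = E[X*1_A_i] / P(A_i)
Step 1: E[X|A_1] = 0.93 / 0.3714 = 2.504039
Step 2: E[X|A_2] = 2.09 / 0.6286 = 3.324849
Verification: E[X] = sum E[X*1_A_i] = 0.93 + 2.09 = 3.02


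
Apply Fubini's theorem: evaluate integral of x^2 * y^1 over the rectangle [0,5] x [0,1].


By Fubini's theorem, the double integral factors as a product of single integrals:
Step 1: integral_0^5 x^2 dx = [x^3/3] from 0 to 5
     = 5^3/3 = 41.666667
Step 2: integral_0^1 y^1 dy = [y^2/2] from 0 to 1
     = 1^2/2 = 0.5
Step 3: Double integral = 41.666667 * 0.5 = 20.833333


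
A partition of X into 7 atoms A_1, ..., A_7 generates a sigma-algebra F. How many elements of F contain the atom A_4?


Each element of F is a union of some subset S of the 7 atoms.
The element contains A_4 iff A_4 is in S.
So we count subsets S of {A_1,...,A_7} with A_4 in S: choose freely among the other 6 atoms.
Count = 2^(7-1) = 2^6 = 64.


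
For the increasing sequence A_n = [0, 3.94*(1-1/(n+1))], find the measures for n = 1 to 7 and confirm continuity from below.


By continuity of measure from below: if A_n increases to A, then m(A_n) -> m(A).
Here A = [0, 3.94], so m(A) = 3.94
Step 1: a_1 = 3.94*(1 - 1/2) = 1.97, m(A_1) = 1.97
Step 2: a_2 = 3.94*(1 - 1/3) = 2.6267, m(A_2) = 2.6267
Step 3: a_3 = 3.94*(1 - 1/4) = 2.955, m(A_3) = 2.955
Step 4: a_4 = 3.94*(1 - 1/5) = 3.152, m(A_4) = 3.152
Step 5: a_5 = 3.94*(1 - 1/6) = 3.2833, m(A_5) = 3.2833
Step 6: a_6 = 3.94*(1 - 1/7) = 3.3771, m(A_6) = 3.3771
Step 7: a_7 = 3.94*(1 - 1/8) = 3.4475, m(A_7) = 3.4475
Limit: m(A_n) -> m([0,3.94]) = 3.94


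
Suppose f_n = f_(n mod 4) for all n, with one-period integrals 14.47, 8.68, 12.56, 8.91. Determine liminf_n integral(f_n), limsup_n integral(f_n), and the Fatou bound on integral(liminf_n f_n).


The sequence (integral(f_n)) is periodic with period 4, repeating the values 14.47, 8.68, 12.56, 8.91 indefinitely.
Step 1: For a periodic sequence, every tail (a_m, a_(m+1), ...) contains all 4 period values infinitely often.
Step 2: Hence inf of every tail = min of the period values = min(14.47, 8.68, 12.56, 8.91) = 8.68.
        liminf_n integral(f_n) = sup over m of (inf of tail from m) = 8.68.
Step 3: Similarly sup of every tail = max of the period values = 14.47.
        limsup_n integral(f_n) = 14.47.
Step 4: Fatou's lemma: integral(liminf_n f_n) <= liminf_n integral(f_n) = 8.68.
        So the integral of the pointwise liminf is at most 8.68.


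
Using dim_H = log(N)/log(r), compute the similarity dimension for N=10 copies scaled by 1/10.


For a self-similar set with N copies scaled by 1/r:
dim_H = log(N)/log(r) = log(10)/log(10)
= 2.302585/2.302585
= 1


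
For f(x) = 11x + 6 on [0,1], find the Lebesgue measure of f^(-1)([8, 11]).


f^(-1)([8, 11]) = {x : 8 <= 11x + 6 <= 11}
Solving: (8 - 6)/11 <= x <= (11 - 6)/11
= [0.181818, 0.454545]
Intersecting with [0,1]: [0.181818, 0.454545]
Measure = 0.454545 - 0.181818 = 0.272727


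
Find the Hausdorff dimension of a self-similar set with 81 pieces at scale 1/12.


For a self-similar set with N copies scaled by 1/r:
dim_H = log(N)/log(r) = log(81)/log(12)
= 4.394449/2.484907
= 1.768456


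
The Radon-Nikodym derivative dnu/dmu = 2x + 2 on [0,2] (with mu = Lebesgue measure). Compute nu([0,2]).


nu(A) = integral_A (dnu/dmu) dmu = integral_0^2 (2x + 2) dx
Step 1: Antiderivative F(x) = (2/2)x^2 + 2x
Step 2: F(2) = (2/2)*2^2 + 2*2 = 4 + 4 = 8
Step 3: F(0) = (2/2)*0^2 + 2*0 = 0.0 + 0 = 0.0
Step 4: nu([0,2]) = F(2) - F(0) = 8 - 0.0 = 8


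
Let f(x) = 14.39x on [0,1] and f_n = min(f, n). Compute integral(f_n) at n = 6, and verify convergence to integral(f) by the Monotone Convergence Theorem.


f(x) = 14.39x on [0,1]; f_n(x) = min(14.39x, n). At n = 6:
Step 1: f(x) reaches 6 at x = 6/14.39 = 0.416956
Step 2: integral(f_6) = integral(14.39x, 0, 0.416956) + integral(6, 0.416956, 1)
       = 14.39*0.416956^2/2 + 6*(1 - 0.416956)
       = 1.250869 + 3.498263
       = 4.749131
Step 3: As n -> infinity, f_n increases to f, so by MCT integral(f_n) -> integral(f) = 14.39/2 = 7.195.
Convergence: integral(f_6) = 4.749131 -> 7.195 as n -> infinity


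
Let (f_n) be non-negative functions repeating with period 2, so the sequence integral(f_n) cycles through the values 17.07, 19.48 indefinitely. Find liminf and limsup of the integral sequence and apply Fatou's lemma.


The sequence (integral(f_n)) is periodic with period 2, repeating the values 17.07, 19.48 indefinitely.
Step 1: For a periodic sequence, every tail (a_m, a_(m+1), ...) contains all 2 period values infinitely often.
Step 2: Hence inf of every tail = min of the period values = min(17.07, 19.48) = 17.07.
        liminf_n integral(f_n) = sup over m of (inf of tail from m) = 17.07.
Step 3: Similarly sup of every tail = max of the period values = 19.48.
        limsup_n integral(f_n) = 19.48.
Step 4: Fatou's lemma: integral(liminf_n f_n) <= liminf_n integral(f_n) = 17.07.
        So the integral of the pointwise liminf is at most 17.07.


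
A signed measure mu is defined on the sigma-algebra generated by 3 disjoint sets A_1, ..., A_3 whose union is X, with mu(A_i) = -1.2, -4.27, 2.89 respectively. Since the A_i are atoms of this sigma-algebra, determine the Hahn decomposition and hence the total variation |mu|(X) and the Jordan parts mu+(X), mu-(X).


Step 1: Every measurable set is a union of atoms (the cells / points), so a Hahn decomposition is
  obtained by grouping atoms by sign: P = union of atoms with mu > 0, N = union of the remaining atoms.
  Atoms in P (indices): 3;  atoms in N (indices): 1, 2
  Positive values: 2.89
  Negative values: -1.2, -4.27
Step 2: mu+(X) = mu(P) = sum of positive atom values = 2.89
Step 3: mu-(X) = -mu(N) = sum of |negative atom values| = 5.47
Step 4: |mu|(X) = mu+(X) + mu-(X) = 2.89 + 5.47 = 8.36


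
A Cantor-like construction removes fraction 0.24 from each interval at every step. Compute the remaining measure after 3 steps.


Step 1: At each step, fraction remaining = 1 - 0.24 = 0.76
Step 2: After 3 steps, measure = (0.76)^3
Step 3: Computing the power step by step:
  After step 1: 0.76
  After step 2: 0.5776
  After step 3: 0.438976
Result = 0.438976


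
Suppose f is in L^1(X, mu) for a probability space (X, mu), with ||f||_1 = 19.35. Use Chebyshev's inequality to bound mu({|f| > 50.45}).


Chebyshev/Markov inequality: mu(|f| > eps) <= (||f||_p / eps)^p
Step 1: ||f||_1 / eps = 19.35 / 50.45 = 0.383548
Step 2: Raise to power p = 1:
  (0.383548)^1 = 0.383548
Step 3: Therefore mu(|f| > 50.45) <= 0.383548


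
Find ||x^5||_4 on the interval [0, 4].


Step 1: ||f||_4 = (integral_0^4 |x^5|^4 dx)^(1/4)
     = (integral_0^4 x^20 dx)^(1/4)
Step 2: integral_0^4 x^20 dx = [x^21/(21)] from 0 to 4 = 4^21/21
     = 4398046511104/21 = 2.094308e+11
Step 3: ||f||_4 = (2.094308e+11)^(1/4) = 676.488052


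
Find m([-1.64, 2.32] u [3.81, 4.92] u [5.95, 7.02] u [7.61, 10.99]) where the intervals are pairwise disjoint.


For pairwise disjoint intervals, m(union) = sum of lengths.
= (2.32 - -1.64) + (4.92 - 3.81) + (7.02 - 5.95) + (10.99 - 7.61)
= 3.96 + 1.11 + 1.07 + 3.38
= 9.52


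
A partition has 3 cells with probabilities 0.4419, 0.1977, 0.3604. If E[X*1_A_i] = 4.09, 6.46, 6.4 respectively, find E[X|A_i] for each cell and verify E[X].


For each cell A_i: E[X|A_i] = E[X*1_A_i] / P(A_i)
Step 1: E[X|A_1] = 4.09 / 0.4419 = 9.255488
Step 2: E[X|A_2] = 6.46 / 0.1977 = 32.675771
Step 3: E[X|A_3] = 6.4 / 0.3604 = 17.758047
Verification: E[X] = sum E[X*1_A_i] = 4.09 + 6.46 + 6.4 = 16.95


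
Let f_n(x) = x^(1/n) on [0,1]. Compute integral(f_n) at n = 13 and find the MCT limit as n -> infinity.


At n = 13: f_13(x) = x^(1/13).
Step 1: integral(x^(1/13), 0, 1) = [x^(1/13+1) / (1/13+1)] from 0 to 1
     = 1 / (1/13 + 1) = 1 / ((13+1)/13) = 13/(13+1)
     = 13/14 = 0.928571
Step 2: As n -> infinity, f_n(x) = x^(1/n) -> 1 for x in (0,1], and f_n is increasing in n.
By MCT, lim_n integral(f_n) = integral(lim_n f_n) = integral(1, 0, 1) = 1.
Step 3: Verify convergence: 13/14 = 0.928571 -> 1
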